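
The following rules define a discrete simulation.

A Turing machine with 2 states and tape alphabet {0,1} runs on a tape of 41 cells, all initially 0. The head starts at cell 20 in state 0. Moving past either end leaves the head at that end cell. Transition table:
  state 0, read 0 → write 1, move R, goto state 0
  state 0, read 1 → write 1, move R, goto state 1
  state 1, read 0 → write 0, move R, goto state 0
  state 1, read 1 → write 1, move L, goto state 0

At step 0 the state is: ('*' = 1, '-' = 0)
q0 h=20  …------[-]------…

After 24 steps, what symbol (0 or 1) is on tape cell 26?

1

t=0: q0 h=20  …------[-]------…
t=1: q0 h=21  …-----*[-]------…
t=2: q0 h=22  …----**[-]------…
t=3: q0 h=23  …---***[-]------…
t=4: q0 h=24  …--****[-]------…
t=5: q0 h=25  …-*****[-]------…
t=6: q0 h=26  …******[-]------…
t=7: q0 h=27  …******[-]------…
t=8: q0 h=28  …******[-]------…
t=9: q0 h=29  …******[-]------…
t=10: q0 h=30  …******[-]------…
t=11: q0 h=31  …******[-]------…
t=12: q0 h=32  …******[-]------…
t=13: q0 h=33  …******[-]------…
t=14: q0 h=34  …******[-]------|
t=15: q0 h=35  …******[-]-----|
t=16: q0 h=36  …******[-]----|
t=17: q0 h=37  …******[-]---|
t=18: q0 h=38  …******[-]--|
t=19: q0 h=39  …******[-]-|
t=20: q0 h=40  …******[-]|
t=21: q0 h=40  …******[*]|
t=22: q1 h=40  …******[*]|
t=23: q0 h=39  …******[*]*|
t=24: q1 h=40  …******[*]|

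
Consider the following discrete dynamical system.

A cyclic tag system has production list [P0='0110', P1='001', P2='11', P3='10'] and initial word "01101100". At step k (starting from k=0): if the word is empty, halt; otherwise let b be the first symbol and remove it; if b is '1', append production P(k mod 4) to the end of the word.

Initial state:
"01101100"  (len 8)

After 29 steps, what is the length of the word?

[0] "01101100"  (len 8)
[1] "1101100"  (len 7)
[2] "101100001"  (len 9)
[3] "0110000111"  (len 10)
[4] "110000111"  (len 9)
[5] "100001110110"  (len 12)
[6] "00001110110001"  (len 14)
[7] "0001110110001"  (len 13)
[8] "001110110001"  (len 12)
[9] "01110110001"  (len 11)
[10] "1110110001"  (len 10)
[11] "11011000111"  (len 11)
[12] "101100011110"  (len 12)
[13] "011000111100110"  (len 15)
[14] "11000111100110"  (len 14)
[15] "100011110011011"  (len 15)
[16] "0001111001101110"  (len 16)
[17] "001111001101110"  (len 15)
[18] "01111001101110"  (len 14)
[19] "1111001101110"  (len 13)
[20] "11100110111010"  (len 14)
[21] "11001101110100110"  (len 17)
[22] "1001101110100110001"  (len 19)
[23] "00110111010011000111"  (len 20)
[24] "0110111010011000111"  (len 19)
[25] "110111010011000111"  (len 18)
[26] "10111010011000111001"  (len 20)
[27] "011101001100011100111"  (len 21)
[28] "11101001100011100111"  (len 20)
[29] "11010011000111001110110"  (len 23)

23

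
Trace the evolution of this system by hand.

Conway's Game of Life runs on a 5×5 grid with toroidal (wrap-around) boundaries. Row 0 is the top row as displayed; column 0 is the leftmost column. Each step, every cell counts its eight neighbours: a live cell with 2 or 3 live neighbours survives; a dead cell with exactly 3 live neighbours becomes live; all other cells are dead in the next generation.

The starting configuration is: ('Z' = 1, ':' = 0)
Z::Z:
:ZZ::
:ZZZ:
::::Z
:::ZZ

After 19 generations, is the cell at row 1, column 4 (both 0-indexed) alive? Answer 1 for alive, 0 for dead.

step 0: Z::Z:
:ZZ::
:ZZZ:
::::Z
:::ZZ
step 1: ZZ:Z:
Z:::Z
ZZ:Z:
Z:::Z
Z::Z:
step 2: :ZZZ:
:::Z:
:Z:Z:
::ZZ:
::ZZ:
step 3: :Z::Z
:Z:ZZ
:::ZZ
:Z::Z
::::Z
step 4: ::Z:Z
:::::
:::::
::::Z
:::ZZ
step 5: ::::Z
:::::
:::::
:::ZZ
Z:::Z
step 6: Z:::Z
:::::
:::::
Z::ZZ
Z::::
step 7: Z:::Z
:::::
::::Z
Z:::Z
:Z:Z:
step 8: Z:::Z
Z:::Z
Z:::Z
Z::ZZ
:Z:Z:
step 9: :Z:Z:
:Z:Z:
:Z:::
:ZZZ:
:ZZZ:
step 10: ZZ:ZZ
ZZ:::
ZZ:Z:
Z::Z:
Z:::Z
step 11: ::ZZ:
:::Z:
:::::
::ZZ:
::Z::
step 12: ::ZZ:
::ZZ:
::ZZ:
::ZZ:
:Z:::
step 13: :Z:Z:
:Z::Z
:Z::Z
:Z:Z:
:Z:::
step 14: :Z:::
:Z:ZZ
:Z:ZZ
:Z:::
ZZ:::
step 15: :Z::Z
:Z:ZZ
:Z:ZZ
:Z::Z
ZZZ::
step 16: ::::Z
:Z:::
:Z:::
::::Z
::ZZZ
step 17: Z:Z:Z
Z::::
Z::::
Z:Z:Z
Z:::Z
step 18: :::Z:
Z::::
Z::::
:::Z:
:::::
step 19: :::::
::::Z
::::Z
:::::
:::::

1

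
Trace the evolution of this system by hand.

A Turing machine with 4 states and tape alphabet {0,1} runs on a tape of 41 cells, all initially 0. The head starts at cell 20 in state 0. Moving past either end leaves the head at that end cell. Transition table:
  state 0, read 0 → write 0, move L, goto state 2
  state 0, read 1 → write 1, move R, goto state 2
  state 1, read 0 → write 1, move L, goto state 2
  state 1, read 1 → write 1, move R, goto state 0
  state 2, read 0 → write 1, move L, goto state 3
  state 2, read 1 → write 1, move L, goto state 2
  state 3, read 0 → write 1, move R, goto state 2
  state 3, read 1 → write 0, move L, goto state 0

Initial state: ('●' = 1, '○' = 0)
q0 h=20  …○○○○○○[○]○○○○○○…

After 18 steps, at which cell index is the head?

step 0: q0 h=20  …○○○○○○[○]○○○○○○…
step 1: q2 h=19  …○○○○○○[○]○○○○○○…
step 2: q3 h=18  …○○○○○○[○]●○○○○○…
step 3: q2 h=19  …○○○○○●[●]○○○○○○…
step 4: q2 h=18  …○○○○○○[●]●○○○○○…
step 5: q2 h=17  …○○○○○○[○]●●○○○○…
step 6: q3 h=16  …○○○○○○[○]●●●○○○…
step 7: q2 h=17  …○○○○○●[●]●●○○○○…
step 8: q2 h=16  …○○○○○○[●]●●●○○○…
step 9: q2 h=15  …○○○○○○[○]●●●●○○…
step 10: q3 h=14  …○○○○○○[○]●●●●●○…
step 11: q2 h=15  …○○○○○●[●]●●●●○○…
step 12: q2 h=14  …○○○○○○[●]●●●●●○…
step 13: q2 h=13  …○○○○○○[○]●●●●●●…
step 14: q3 h=12  …○○○○○○[○]●●●●●●…
step 15: q2 h=13  …○○○○○●[●]●●●●●●…
step 16: q2 h=12  …○○○○○○[●]●●●●●●…
step 17: q2 h=11  …○○○○○○[○]●●●●●●…
step 18: q3 h=10  …○○○○○○[○]●●●●●●…

10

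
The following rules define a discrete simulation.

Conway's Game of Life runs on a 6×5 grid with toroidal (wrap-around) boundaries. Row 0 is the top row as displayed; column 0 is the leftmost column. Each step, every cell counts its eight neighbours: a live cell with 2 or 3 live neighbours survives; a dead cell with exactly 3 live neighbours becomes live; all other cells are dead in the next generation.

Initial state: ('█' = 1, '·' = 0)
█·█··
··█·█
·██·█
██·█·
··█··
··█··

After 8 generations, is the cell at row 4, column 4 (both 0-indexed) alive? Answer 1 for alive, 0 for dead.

1

k=0  █·█··
··█·█
·██·█
██·█·
··█··
··█··
k=1  ··█··
··█·█
····█
█··██
··██·
··██·
k=2  ·██··
·····
·····
█·█··
·█···
·█···
k=3  ·██··
·····
·····
·█···
███··
██···
k=4  ███··
·····
·····
███··
··█··
·····
k=5  ·█···
·█···
·█···
·██··
··█··
··█··
k=6  ·██··
███··
██···
·██··
··██·
·██··
k=7  ···█·
·····
·····
█··█·
···█·
·····
k=8  ·····
·····
·····
····█
····█
·····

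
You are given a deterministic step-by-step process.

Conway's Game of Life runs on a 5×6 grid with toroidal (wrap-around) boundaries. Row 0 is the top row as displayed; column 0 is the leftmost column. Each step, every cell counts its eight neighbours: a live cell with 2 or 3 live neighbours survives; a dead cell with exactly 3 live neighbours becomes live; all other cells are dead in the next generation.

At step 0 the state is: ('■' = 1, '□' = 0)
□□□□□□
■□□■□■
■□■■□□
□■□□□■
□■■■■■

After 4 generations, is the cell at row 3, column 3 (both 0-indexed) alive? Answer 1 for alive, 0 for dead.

0

[0] □□□□□□
■□□■□■
■□■■□□
□■□□□■
□■■■■■
[1] □■□□□□
■■■■■■
□□■■□□
□□□□□■
□■■■■■
[2] □□□□□□
■□□□■■
□□□□□□
■■□□□■
□■■■■■
[3] □■■□□□
□□□□□■
□■□□■□
□■□■□■
□■■■■■
[4] □■□□□■
■■■□□□
□□■□■■
□■□□□■
□□□□□■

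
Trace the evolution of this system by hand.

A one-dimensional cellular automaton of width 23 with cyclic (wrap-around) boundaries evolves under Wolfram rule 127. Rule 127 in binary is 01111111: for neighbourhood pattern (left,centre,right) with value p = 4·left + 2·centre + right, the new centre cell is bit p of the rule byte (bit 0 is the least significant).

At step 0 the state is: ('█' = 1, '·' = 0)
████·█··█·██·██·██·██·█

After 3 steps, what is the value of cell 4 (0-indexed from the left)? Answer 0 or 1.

1

step 0: ████·█··█·██·██·██·██·█
step 1: ···████████████████████
step 2: ████··················█
step 3: ···████████████████████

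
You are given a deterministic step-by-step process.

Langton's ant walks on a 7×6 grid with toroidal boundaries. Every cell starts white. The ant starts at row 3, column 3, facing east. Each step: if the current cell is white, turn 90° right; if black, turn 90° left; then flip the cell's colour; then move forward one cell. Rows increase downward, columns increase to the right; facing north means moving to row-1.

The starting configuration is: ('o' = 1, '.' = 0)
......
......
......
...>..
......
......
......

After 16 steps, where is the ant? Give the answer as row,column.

3,3

k=0  ......
......
......
...>..
......
......
......
k=1  ......
......
......
...o..
...v..
......
......
k=2  ......
......
......
...o..
..<o..
......
......
k=3  ......
......
......
..^o..
..oo..
......
......
k=4  ......
......
......
..o>..
..oo..
......
......
k=5  ......
......
...^..
..o...
..oo..
......
......
k=6  ......
......
...o>.
..o...
..oo..
......
......
k=7  ......
......
...oo.
..o.v.
..oo..
......
......
k=8  ......
......
...oo.
..o<o.
..oo..
......
......
k=9  ......
......
...^o.
..ooo.
..oo..
......
......
k=10  ......
......
..<.o.
..ooo.
..oo..
......
......
k=11  ......
..^...
..o.o.
..ooo.
..oo..
......
......
k=12  ......
..o>..
..o.o.
..ooo.
..oo..
......
......
k=13  ......
..oo..
..ovo.
..ooo.
..oo..
......
......
k=14  ......
..oo..
..<oo.
..ooo.
..oo..
......
......
k=15  ......
..oo..
...oo.
..voo.
..oo..
......
......
k=16  ......
..oo..
...oo.
...>o.
..oo..
......
......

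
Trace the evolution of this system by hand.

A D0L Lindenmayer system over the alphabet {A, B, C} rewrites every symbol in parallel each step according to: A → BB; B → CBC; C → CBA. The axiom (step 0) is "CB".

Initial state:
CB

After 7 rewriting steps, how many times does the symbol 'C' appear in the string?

k=0  CB
k=1  CBACBC
k=2  CBACBCBBCBACBCCBA
k=3  CBACBCBBCBACBCCBACBCCBCCBACBCBBCBACBCCBACBACBCBB
k=4  CBACBCBBCBACBCCBACBCCBCCBACBCBBCBACBCCBACBACBCBBCBACBCCBAC…CCBACBCCBCCBACBCBBCBACBCCBACBACBCBBCBACBCBBCBACBCCBACBCCBC  (len 137)
k=5  CBACBCBBCBACBCCBACBCCBCCBACBCBBCBACBCCBACBACBCBBCBACBCCBAC…CBACBCCBACBCCBCCBACBCBBCBACBCCBACBACBCBBCBACBCCBACBACBCCBA  (len 390)
k=6  CBACBCBBCBACBCCBACBCCBCCBACBCBBCBACBCCBACBACBCBBCBACBCCBAC…BACBCCBCCBACBCBBCBACBCCBACBACBCBBCBACBCBBCBACBCCBACBACBCBB  (len 1109)
k=7  CBACBCBBCBACBCCBACBCCBCCBACBCBBCBACBCCBACBACBCBBCBACBCCBAC…CCBACBCCBCCBACBCBBCBACBCCBACBACBCBBCBACBCBBCBACBCCBACBCCBC  (len 3156)

1389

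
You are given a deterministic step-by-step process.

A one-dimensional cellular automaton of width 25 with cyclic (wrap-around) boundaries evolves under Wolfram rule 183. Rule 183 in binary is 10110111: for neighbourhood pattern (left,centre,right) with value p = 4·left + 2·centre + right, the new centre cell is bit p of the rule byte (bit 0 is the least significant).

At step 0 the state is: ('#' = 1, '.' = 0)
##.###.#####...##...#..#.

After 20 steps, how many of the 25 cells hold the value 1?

gen 0: ##.###.#####...##...#..#.
gen 1: ..#.#.#.###.###..########
gen 2: ########.#.#.#.##.######.
gen 3: .######.#######..#.####.#
gen 4: #.####.#.#####.####.##.##
gen 5: .#.##.###.###.#.##.#..#.#
gen 6: ###..#.#.#.#.###..#######
gen 7: ##.##########.#.##.######
gen 8: #.#.########.###..#.#####
gen 9: .###.######.#.#.####.####
gen 10: #.#.#.####.#####.##.#.##.
gen 11: ######.##.#.###.#..###..#
gen 12: #####.#..###.#.####.#.##.
gen 13: .###.####.#.###.##.###..#
gen 14: #.#.#.##.###.#.#..#.#.###
gen 15: .#####..#.#.##########.##
gen 16: #.###.######.########.#..
gen 17: ##.#.#.####.#.######.####
gen 18: #.#####.##.###.####.#.###
gen 19: .#.###.#..#.#.#.##.###.##
gen 20: ###.#.##########..#.#.#..

17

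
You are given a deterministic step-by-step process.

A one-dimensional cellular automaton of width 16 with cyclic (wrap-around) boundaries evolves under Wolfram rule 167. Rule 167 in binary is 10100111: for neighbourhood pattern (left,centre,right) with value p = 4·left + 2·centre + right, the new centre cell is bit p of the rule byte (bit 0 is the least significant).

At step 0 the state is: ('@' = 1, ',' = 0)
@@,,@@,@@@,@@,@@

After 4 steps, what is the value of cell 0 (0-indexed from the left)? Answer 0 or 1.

[0] @@,,@@,@@@,@@,@@
[1] @,,@,,@,@,@,,@,@
[2] ,,@@,@@@@@@,@@@,
[3] @@,,@,@@@@,@,@,,
[4] ,,,@@@,@@,@@@@,@

0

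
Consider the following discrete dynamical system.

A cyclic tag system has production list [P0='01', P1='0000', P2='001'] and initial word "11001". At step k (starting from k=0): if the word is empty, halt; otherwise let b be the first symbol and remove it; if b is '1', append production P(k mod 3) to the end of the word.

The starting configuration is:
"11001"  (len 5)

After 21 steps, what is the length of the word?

t=0: "11001"  (len 5)
t=1: "100101"  (len 6)
t=2: "001010000"  (len 9)
t=3: "01010000"  (len 8)
t=4: "1010000"  (len 7)
t=5: "0100000000"  (len 10)
t=6: "100000000"  (len 9)
t=7: "0000000001"  (len 10)
t=8: "000000001"  (len 9)
t=9: "00000001"  (len 8)
t=10: "0000001"  (len 7)
t=11: "000001"  (len 6)
t=12: "00001"  (len 5)
t=13: "0001"  (len 4)
t=14: "001"  (len 3)
t=15: "01"  (len 2)
t=16: "1"  (len 1)
t=17: "0000"  (len 4)
t=18: "000"  (len 3)
t=19: "00"  (len 2)
t=20: "0"  (len 1)
t=21: (halted — word empty)

0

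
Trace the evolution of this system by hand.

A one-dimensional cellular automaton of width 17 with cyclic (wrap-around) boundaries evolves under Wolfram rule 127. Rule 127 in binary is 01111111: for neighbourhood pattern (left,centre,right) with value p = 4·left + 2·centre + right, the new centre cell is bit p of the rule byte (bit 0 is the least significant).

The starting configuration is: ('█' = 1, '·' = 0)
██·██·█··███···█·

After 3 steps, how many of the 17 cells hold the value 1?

16

0) ██·██·█··███···█·
1) ██████████·██████
2) ·········███·····
3) ██████████·██████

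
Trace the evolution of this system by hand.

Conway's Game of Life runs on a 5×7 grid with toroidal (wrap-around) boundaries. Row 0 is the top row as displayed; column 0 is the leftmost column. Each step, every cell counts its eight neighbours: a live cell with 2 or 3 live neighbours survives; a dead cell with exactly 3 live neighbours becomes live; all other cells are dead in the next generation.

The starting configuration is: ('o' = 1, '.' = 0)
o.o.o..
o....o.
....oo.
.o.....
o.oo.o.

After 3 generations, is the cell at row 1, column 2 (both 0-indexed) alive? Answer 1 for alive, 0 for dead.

1

k=0  o.o.o..
o....o.
....oo.
.o.....
o.oo.o.
k=1  o.o.oo.
.o.o.o.
....ooo
.ooo.oo
o.ooo.o
k=2  o......
oooo...
.o.....
.o.....
.......
k=3  o.o....
o.o....
.......
.......
.......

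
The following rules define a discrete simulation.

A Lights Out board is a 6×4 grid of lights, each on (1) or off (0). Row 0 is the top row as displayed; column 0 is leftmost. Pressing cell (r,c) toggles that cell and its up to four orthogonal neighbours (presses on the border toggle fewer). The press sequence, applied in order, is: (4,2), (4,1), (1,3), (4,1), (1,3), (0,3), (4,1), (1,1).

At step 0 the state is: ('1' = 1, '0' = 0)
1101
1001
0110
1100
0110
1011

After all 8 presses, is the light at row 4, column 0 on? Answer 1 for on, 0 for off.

1

step 0: 1101
1001
0110
1100
0110
1011
step 1: 1101
1001
0110
1110
0001
1001
step 2: 1101
1001
0110
1010
1111
1101
step 3: 1100
1010
0111
1010
1111
1101
step 4: 1100
1010
0111
1110
0001
1001
step 5: 1101
1001
0110
1110
0001
1001
step 6: 1110
1000
0110
1110
0001
1001
step 7: 1110
1000
0110
1010
1111
1101
step 8: 1010
0110
0010
1010
1111
1101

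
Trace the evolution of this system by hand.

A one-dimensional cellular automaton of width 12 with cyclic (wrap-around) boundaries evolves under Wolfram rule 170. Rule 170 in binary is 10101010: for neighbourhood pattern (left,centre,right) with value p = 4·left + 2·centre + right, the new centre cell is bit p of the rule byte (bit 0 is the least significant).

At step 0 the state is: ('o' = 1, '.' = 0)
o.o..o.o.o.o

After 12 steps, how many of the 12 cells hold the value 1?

6

step 0: o.o..o.o.o.o
step 1: .o..o.o.o.oo
step 2: o..o.o.o.oo.
step 3: ..o.o.o.oo.o
step 4: .o.o.o.oo.o.
step 5: o.o.o.oo.o..
step 6: .o.o.oo.o..o
step 7: o.o.oo.o..o.
step 8: .o.oo.o..o.o
step 9: o.oo.o..o.o.
step 10: .oo.o..o.o.o
step 11: oo.o..o.o.o.
step 12: o.o..o.o.o.o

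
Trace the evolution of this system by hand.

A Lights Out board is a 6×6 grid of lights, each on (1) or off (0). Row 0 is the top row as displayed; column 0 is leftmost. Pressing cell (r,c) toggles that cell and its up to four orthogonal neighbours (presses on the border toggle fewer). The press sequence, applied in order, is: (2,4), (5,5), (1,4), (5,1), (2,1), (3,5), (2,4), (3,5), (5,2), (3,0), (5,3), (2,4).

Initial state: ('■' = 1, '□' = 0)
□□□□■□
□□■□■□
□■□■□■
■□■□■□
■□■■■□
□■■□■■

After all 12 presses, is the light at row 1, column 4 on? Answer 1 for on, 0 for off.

1

step 0: □□□□■□
□□■□■□
□■□■□■
■□■□■□
■□■■■□
□■■□■■
step 1: □□□□■□
□□■□□□
□■□□■□
■□■□□□
■□■■■□
□■■□■■
step 2: □□□□■□
□□■□□□
□■□□■□
■□■□□□
■□■■■■
□■■□□□
step 3: □□□□□□
□□■■■■
□■□□□□
■□■□□□
■□■■■■
□■■□□□
step 4: □□□□□□
□□■■■■
□■□□□□
■□■□□□
■■■■■■
■□□□□□
step 5: □□□□□□
□■■■■■
■□■□□□
■■■□□□
■■■■■■
■□□□□□
step 6: □□□□□□
□■■■■■
■□■□□■
■■■□■■
■■■■■□
■□□□□□
step 7: □□□□□□
□■■■□■
■□■■■□
■■■□□■
■■■■■□
■□□□□□
step 8: □□□□□□
□■■■□■
■□■■■■
■■■□■□
■■■■■■
■□□□□□
step 9: □□□□□□
□■■■□■
■□■■■■
■■■□■□
■■□■■■
■■■■□□
step 10: □□□□□□
□■■■□■
□□■■■■
□□■□■□
□■□■■■
■■■■□□
step 11: □□□□□□
□■■■□■
□□■■■■
□□■□■□
□■□□■■
■■□□■□
step 12: □□□□□□
□■■■■■
□□■□□□
□□■□□□
□■□□■■
■■□□■□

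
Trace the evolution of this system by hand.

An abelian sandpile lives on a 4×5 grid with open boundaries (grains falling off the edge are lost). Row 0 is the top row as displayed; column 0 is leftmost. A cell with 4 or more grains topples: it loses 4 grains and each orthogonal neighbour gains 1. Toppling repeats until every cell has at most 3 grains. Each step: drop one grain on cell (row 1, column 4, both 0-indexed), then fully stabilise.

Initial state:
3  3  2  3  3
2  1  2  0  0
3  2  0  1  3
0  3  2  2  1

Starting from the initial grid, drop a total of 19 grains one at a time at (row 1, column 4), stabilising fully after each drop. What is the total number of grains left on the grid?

37

k=0  3  3  2  3  3
2  1  2  0  0
3  2  0  1  3
0  3  2  2  1
k=1  3  3  2  3  3
2  1  2  0  1
3  2  0  1  3
0  3  2  2  1
k=2  3  3  2  3  3
2  1  2  0  2
3  2  0  1  3
0  3  2  2  1
k=3  3  3  2  3  3
2  1  2  0  3
3  2  0  1  3
0  3  2  2  1
k=4  3  3  3  0  1
2  1  2  2  2
3  2  0  2  0
0  3  2  2  2
k=5  3  3  3  0  1
2  1  2  2  3
3  2  0  2  0
0  3  2  2  2
k=6  3  3  3  0  2
2  1  2  3  0
3  2  0  2  1
0  3  2  2  2
k=7  3  3  3  0  2
2  1  2  3  1
3  2  0  2  1
0  3  2  2  2
k=8  3  3  3  0  2
2  1  2  3  2
3  2  0  2  1
0  3  2  2  2
k=9  3  3  3  0  2
2  1  2  3  3
3  2  0  2  1
0  3  2  2  2
k=10  3  3  3  1  3
2  1  3  0  1
3  2  0  3  2
0  3  2  2  2
k=11  3  3  3  1  3
2  1  3  0  2
3  2  0  3  2
0  3  2  2  2
k=12  3  3  3  1  3
2  1  3  0  3
3  2  0  3  2
0  3  2  2  2
k=13  3  3  3  2  0
2  1  3  1  1
3  2  0  3  3
0  3  2  2  2
k=14  3  3  3  2  0
2  1  3  1  2
3  2  0  3  3
0  3  2  2  2
k=15  3  3  3  2  0
2  1  3  1  3
3  2  0  3  3
0  3  2  2  2
k=16  3  3  3  2  1
2  1  3  3  1
3  2  1  0  1
0  3  2  3  3
k=17  3  3  3  2  1
2  1  3  3  2
3  2  1  0  1
0  3  2  3  3
k=18  3  3  3  2  1
2  1  3  3  3
3  2  1  0  1
0  3  2  3  3
k=19  0  1  2  0  3
3  3  1  2  1
3  2  2  1  2
0  3  2  3  3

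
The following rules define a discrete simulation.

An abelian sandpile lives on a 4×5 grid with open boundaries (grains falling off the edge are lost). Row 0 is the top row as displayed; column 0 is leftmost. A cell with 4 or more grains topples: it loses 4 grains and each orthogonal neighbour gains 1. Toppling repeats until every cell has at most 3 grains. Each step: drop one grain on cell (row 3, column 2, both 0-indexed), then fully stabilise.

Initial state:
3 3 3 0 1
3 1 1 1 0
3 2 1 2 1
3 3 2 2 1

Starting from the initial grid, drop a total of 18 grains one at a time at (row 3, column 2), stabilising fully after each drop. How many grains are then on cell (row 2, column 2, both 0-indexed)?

t=0: 3 3 3 0 1
3 1 1 1 0
3 2 1 2 1
3 3 2 2 1
t=1: 3 3 3 0 1
3 1 1 1 0
3 2 1 2 1
3 3 3 2 1
t=2: 1 2 0 1 1
2 0 3 1 0
2 1 3 2 1
1 2 1 3 1
t=3: 1 2 0 1 1
2 0 3 1 0
2 1 3 2 1
1 2 2 3 1
t=4: 1 2 0 1 1
2 0 3 1 0
2 1 3 2 1
1 2 3 3 1
t=5: 1 2 1 1 1
2 1 0 3 0
2 2 2 0 2
1 3 2 1 2
t=6: 1 2 1 1 1
2 1 0 3 0
2 2 2 0 2
1 3 3 1 2
t=7: 1 2 1 1 1
2 1 0 3 0
2 3 3 0 2
2 0 1 2 2
t=8: 1 2 1 1 1
2 1 0 3 0
2 3 3 0 2
2 0 2 2 2
t=9: 1 2 1 1 1
2 1 0 3 0
2 3 3 0 2
2 0 3 2 2
t=10: 1 2 1 1 1
2 2 1 3 0
3 0 1 1 2
2 2 1 3 2
t=11: 1 2 1 1 1
2 2 1 3 0
3 0 1 1 2
2 2 2 3 2
t=12: 1 2 1 1 1
2 2 1 3 0
3 0 1 1 2
2 2 3 3 2
t=13: 1 2 1 1 1
2 2 1 3 0
3 0 2 2 2
2 3 1 0 3
t=14: 1 2 1 1 1
2 2 1 3 0
3 0 2 2 2
2 3 2 0 3
t=15: 1 2 1 1 1
2 2 1 3 0
3 0 2 2 2
2 3 3 0 3
t=16: 1 2 1 1 1
2 2 1 3 0
3 1 3 2 2
3 0 1 1 3
t=17: 1 2 1 1 1
2 2 1 3 0
3 1 3 2 2
3 0 2 1 3
t=18: 1 2 1 1 1
2 2 1 3 0
3 1 3 2 2
3 0 3 1 3

3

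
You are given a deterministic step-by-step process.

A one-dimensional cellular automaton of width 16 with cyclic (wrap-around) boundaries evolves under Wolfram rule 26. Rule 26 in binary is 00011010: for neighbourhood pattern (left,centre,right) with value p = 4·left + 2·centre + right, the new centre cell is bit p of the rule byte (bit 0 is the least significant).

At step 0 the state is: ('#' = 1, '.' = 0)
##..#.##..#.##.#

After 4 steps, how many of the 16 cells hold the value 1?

9

step 0: ##..#.##..#.##.#
step 1: ..##..#.##..#..#
step 2: ###.##..#.##.##.
step 3: #...#.##..#..#..
step 4: .#.#..#.##.##.##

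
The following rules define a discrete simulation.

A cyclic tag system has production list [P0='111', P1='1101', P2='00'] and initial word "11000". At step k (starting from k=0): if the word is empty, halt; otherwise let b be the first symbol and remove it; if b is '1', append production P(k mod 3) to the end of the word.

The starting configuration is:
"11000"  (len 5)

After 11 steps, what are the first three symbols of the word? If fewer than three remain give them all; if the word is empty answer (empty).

100

k=0  "11000"  (len 5)
k=1  "1000111"  (len 7)
k=2  "0001111101"  (len 10)
k=3  "001111101"  (len 9)
k=4  "01111101"  (len 8)
k=5  "1111101"  (len 7)
k=6  "11110100"  (len 8)
k=7  "1110100111"  (len 10)
k=8  "1101001111101"  (len 13)
k=9  "10100111110100"  (len 14)
k=10  "0100111110100111"  (len 16)
k=11  "100111110100111"  (len 15)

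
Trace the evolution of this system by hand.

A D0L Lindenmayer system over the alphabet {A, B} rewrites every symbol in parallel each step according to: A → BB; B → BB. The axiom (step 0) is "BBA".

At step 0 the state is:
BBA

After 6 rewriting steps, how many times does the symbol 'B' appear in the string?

192

step 0: BBA
step 1: BBBBBB
step 2: BBBBBBBBBBBB
step 3: BBBBBBBBBBBBBBBBBBBBBBBB
step 4: BBBBBBBBBBBBBBBBBBBBBBBBBBBBBBBBBBBBBBBBBBBBBBBB
step 5: BBBBBBBBBBBBBBBBBBBBBBBBBBBBBBBBBBBBBBBBBBBBBBBBBBBBBBBBBBBBBBBBBBBBBBBBBBBBBBBBBBBBBBBBBBBBBBBB
step 6: BBBBBBBBBBBBBBBBBBBBBBBBBBBBBBBBBBBBBBBBBBBBBBBBBBBBBBBBBB…BBBBBBBBBBBBBBBBBBBBBBBBBBBBBBBBBBBBBBBBBBBBBBBBBBBBBBBBBB  (len 192)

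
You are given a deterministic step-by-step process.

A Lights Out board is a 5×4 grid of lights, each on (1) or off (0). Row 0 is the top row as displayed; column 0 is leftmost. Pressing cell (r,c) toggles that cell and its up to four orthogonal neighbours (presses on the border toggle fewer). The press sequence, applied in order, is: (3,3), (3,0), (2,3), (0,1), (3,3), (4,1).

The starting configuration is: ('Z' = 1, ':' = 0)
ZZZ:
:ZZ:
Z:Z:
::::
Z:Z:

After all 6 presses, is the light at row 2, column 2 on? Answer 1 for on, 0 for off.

0

[0] ZZZ:
:ZZ:
Z:Z:
::::
Z:Z:
[1] ZZZ:
:ZZ:
Z:ZZ
::ZZ
Z:ZZ
[2] ZZZ:
:ZZ:
::ZZ
ZZZZ
::ZZ
[3] ZZZ:
:ZZZ
::::
ZZZ:
::ZZ
[4] ::::
::ZZ
::::
ZZZ:
::ZZ
[5] ::::
::ZZ
:::Z
ZZ:Z
::Z:
[6] ::::
::ZZ
:::Z
Z::Z
ZZ::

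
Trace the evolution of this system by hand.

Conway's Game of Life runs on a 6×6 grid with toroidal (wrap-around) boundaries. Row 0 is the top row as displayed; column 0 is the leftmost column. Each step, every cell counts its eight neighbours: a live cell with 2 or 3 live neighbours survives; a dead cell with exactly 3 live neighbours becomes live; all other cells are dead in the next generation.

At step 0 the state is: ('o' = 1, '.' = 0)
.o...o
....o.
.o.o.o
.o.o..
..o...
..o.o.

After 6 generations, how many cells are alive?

18

step 0: .o...o
....o.
.o.o.o
.o.o..
..o...
..o.o.
step 1: ...ooo
..o.oo
o..o..
oo.oo.
.oo...
.ooo..
step 2: oo...o
o.o...
o.....
o..ooo
....o.
oo....
step 3: ..o..o
......
o..oo.
o..oo.
.o.oo.
.o....
step 4: ......
...ooo
...oo.
oo....
oo.ooo
oo.oo.
step 5: o.o...
...o.o
o.oo..
.o....
...o..
.o.o..
step 6: ooooo.
o..ooo
ooooo.
.o.o..
......
.o.o..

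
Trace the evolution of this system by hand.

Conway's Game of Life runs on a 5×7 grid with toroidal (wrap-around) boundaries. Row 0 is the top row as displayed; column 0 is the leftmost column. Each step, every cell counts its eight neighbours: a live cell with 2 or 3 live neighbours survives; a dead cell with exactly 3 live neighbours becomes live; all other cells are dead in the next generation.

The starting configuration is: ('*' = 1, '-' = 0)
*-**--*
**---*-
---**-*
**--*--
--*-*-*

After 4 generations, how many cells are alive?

k=0  *-**--*
**---*-
---**-*
**--*--
--*-*-*
k=1  --***--
-*---*-
--***-*
***-*-*
--*-*-*
k=2  -**-*--
-*---*-
----*-*
----*-*
----*-*
k=3  *****--
******-
*---*-*
*--**-*
*---*--
k=4  -------
-------
-------
-*-**--
-------

3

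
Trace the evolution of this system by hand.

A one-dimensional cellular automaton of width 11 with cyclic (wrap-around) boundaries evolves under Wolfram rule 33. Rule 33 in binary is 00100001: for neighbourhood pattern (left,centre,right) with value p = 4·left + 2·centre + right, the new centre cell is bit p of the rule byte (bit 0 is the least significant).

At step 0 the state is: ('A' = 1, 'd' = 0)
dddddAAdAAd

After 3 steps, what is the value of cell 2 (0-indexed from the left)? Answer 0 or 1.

1

[0] dddddAAdAAd
[1] AAAAdddAddd
[2] dddddAdddAd
[3] AAAAdddAddd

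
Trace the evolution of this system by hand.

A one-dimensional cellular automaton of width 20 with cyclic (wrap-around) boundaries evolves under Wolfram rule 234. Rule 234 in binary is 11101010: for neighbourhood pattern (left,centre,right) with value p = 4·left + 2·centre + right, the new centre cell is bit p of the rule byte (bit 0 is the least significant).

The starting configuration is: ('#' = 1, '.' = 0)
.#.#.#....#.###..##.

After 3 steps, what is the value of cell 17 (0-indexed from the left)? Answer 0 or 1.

1

k=0  .#.#.#....#.###..##.
k=1  #.#.#....#.####.###.
k=2  .#.#....#.##########
k=3  #.#....#.###########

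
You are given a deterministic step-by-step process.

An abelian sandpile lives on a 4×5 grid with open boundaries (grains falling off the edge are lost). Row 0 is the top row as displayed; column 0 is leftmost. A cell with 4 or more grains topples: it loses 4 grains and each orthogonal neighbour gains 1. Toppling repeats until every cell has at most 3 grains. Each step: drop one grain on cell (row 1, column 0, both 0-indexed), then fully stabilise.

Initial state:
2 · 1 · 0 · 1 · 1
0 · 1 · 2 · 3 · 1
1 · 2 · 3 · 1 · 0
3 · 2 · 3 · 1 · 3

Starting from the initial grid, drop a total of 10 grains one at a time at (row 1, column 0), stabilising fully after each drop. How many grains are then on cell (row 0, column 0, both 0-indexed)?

0

k=0  2 · 1 · 0 · 1 · 1
0 · 1 · 2 · 3 · 1
1 · 2 · 3 · 1 · 0
3 · 2 · 3 · 1 · 3
k=1  2 · 1 · 0 · 1 · 1
1 · 1 · 2 · 3 · 1
1 · 2 · 3 · 1 · 0
3 · 2 · 3 · 1 · 3
k=2  2 · 1 · 0 · 1 · 1
2 · 1 · 2 · 3 · 1
1 · 2 · 3 · 1 · 0
3 · 2 · 3 · 1 · 3
k=3  2 · 1 · 0 · 1 · 1
3 · 1 · 2 · 3 · 1
1 · 2 · 3 · 1 · 0
3 · 2 · 3 · 1 · 3
k=4  3 · 1 · 0 · 1 · 1
0 · 2 · 2 · 3 · 1
2 · 2 · 3 · 1 · 0
3 · 2 · 3 · 1 · 3
k=5  3 · 1 · 0 · 1 · 1
1 · 2 · 2 · 3 · 1
2 · 2 · 3 · 1 · 0
3 · 2 · 3 · 1 · 3
k=6  3 · 1 · 0 · 1 · 1
2 · 2 · 2 · 3 · 1
2 · 2 · 3 · 1 · 0
3 · 2 · 3 · 1 · 3
k=7  3 · 1 · 0 · 1 · 1
3 · 2 · 2 · 3 · 1
2 · 2 · 3 · 1 · 0
3 · 2 · 3 · 1 · 3
k=8  0 · 2 · 0 · 1 · 1
1 · 3 · 2 · 3 · 1
3 · 2 · 3 · 1 · 0
3 · 2 · 3 · 1 · 3
k=9  0 · 2 · 0 · 1 · 1
2 · 3 · 2 · 3 · 1
3 · 2 · 3 · 1 · 0
3 · 2 · 3 · 1 · 3
k=10  0 · 2 · 0 · 1 · 1
3 · 3 · 2 · 3 · 1
3 · 2 · 3 · 1 · 0
3 · 2 · 3 · 1 · 3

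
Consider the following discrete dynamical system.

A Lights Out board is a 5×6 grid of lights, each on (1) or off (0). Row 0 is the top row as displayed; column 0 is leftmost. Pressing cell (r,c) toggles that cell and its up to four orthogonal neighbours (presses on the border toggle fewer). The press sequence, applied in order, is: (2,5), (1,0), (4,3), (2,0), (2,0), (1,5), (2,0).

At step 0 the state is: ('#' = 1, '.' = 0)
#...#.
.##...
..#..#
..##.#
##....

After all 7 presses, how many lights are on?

t=0: #...#.
.##...
..#..#
..##.#
##....
t=1: #...#.
.##..#
..#.#.
..##..
##....
t=2: ....#.
#.#..#
#.#.#.
..##..
##....
t=3: ....#.
#.#..#
#.#.#.
..#...
#####.
t=4: ....#.
..#..#
.##.#.
#.#...
#####.
t=5: ....#.
#.#..#
#.#.#.
..#...
#####.
t=6: ....##
#.#.#.
#.#.##
..#...
#####.
t=7: ....##
..#.#.
.##.##
#.#...
#####.

15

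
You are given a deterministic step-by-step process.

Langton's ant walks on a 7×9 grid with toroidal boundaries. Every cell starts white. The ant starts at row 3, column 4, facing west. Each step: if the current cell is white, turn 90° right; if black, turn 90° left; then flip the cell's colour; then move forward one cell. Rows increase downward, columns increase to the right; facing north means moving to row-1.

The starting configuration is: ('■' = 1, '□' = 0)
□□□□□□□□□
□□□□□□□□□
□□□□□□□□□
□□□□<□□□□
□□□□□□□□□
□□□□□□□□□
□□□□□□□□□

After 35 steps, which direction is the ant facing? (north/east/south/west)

north

t=0: □□□□□□□□□
□□□□□□□□□
□□□□□□□□□
□□□□<□□□□
□□□□□□□□□
□□□□□□□□□
□□□□□□□□□
t=1: □□□□□□□□□
□□□□□□□□□
□□□□^□□□□
□□□□■□□□□
□□□□□□□□□
□□□□□□□□□
□□□□□□□□□
t=2: □□□□□□□□□
□□□□□□□□□
□□□□■>□□□
□□□□■□□□□
□□□□□□□□□
□□□□□□□□□
□□□□□□□□□
t=3: □□□□□□□□□
□□□□□□□□□
□□□□■■□□□
□□□□■v□□□
□□□□□□□□□
□□□□□□□□□
□□□□□□□□□
t=4: □□□□□□□□□
□□□□□□□□□
□□□□■■□□□
□□□□<■□□□
□□□□□□□□□
□□□□□□□□□
□□□□□□□□□
t=5: □□□□□□□□□
□□□□□□□□□
□□□□■■□□□
□□□□□■□□□
□□□□v□□□□
□□□□□□□□□
□□□□□□□□□
t=6: □□□□□□□□□
□□□□□□□□□
□□□□■■□□□
□□□□□■□□□
□□□<■□□□□
□□□□□□□□□
□□□□□□□□□
t=7: □□□□□□□□□
□□□□□□□□□
□□□□■■□□□
□□□^□■□□□
□□□■■□□□□
□□□□□□□□□
□□□□□□□□□
t=8: □□□□□□□□□
□□□□□□□□□
□□□□■■□□□
□□□■>■□□□
□□□■■□□□□
□□□□□□□□□
□□□□□□□□□
t=9: □□□□□□□□□
□□□□□□□□□
□□□□■■□□□
□□□■■■□□□
□□□■v□□□□
□□□□□□□□□
□□□□□□□□□
t=10: □□□□□□□□□
□□□□□□□□□
□□□□■■□□□
□□□■■■□□□
□□□■□>□□□
□□□□□□□□□
□□□□□□□□□
t=11: □□□□□□□□□
□□□□□□□□□
□□□□■■□□□
□□□■■■□□□
□□□■□■□□□
□□□□□v□□□
□□□□□□□□□
t=12: □□□□□□□□□
□□□□□□□□□
□□□□■■□□□
□□□■■■□□□
□□□■□■□□□
□□□□<■□□□
□□□□□□□□□
t=13: □□□□□□□□□
□□□□□□□□□
□□□□■■□□□
□□□■■■□□□
□□□■^■□□□
□□□□■■□□□
□□□□□□□□□
t=14: □□□□□□□□□
□□□□□□□□□
□□□□■■□□□
□□□■■■□□□
□□□■■>□□□
□□□□■■□□□
□□□□□□□□□
t=15: □□□□□□□□□
□□□□□□□□□
□□□□■■□□□
□□□■■^□□□
□□□■■□□□□
□□□□■■□□□
□□□□□□□□□
t=16: □□□□□□□□□
□□□□□□□□□
□□□□■■□□□
□□□■<□□□□
□□□■■□□□□
□□□□■■□□□
□□□□□□□□□
t=17: □□□□□□□□□
□□□□□□□□□
□□□□■■□□□
□□□■□□□□□
□□□■v□□□□
□□□□■■□□□
□□□□□□□□□
t=18: □□□□□□□□□
□□□□□□□□□
□□□□■■□□□
□□□■□□□□□
□□□■□>□□□
□□□□■■□□□
□□□□□□□□□
t=19: □□□□□□□□□
□□□□□□□□□
□□□□■■□□□
□□□■□□□□□
□□□■□■□□□
□□□□■v□□□
□□□□□□□□□
t=20: □□□□□□□□□
□□□□□□□□□
□□□□■■□□□
□□□■□□□□□
□□□■□■□□□
□□□□■□>□□
□□□□□□□□□
t=21: □□□□□□□□□
□□□□□□□□□
□□□□■■□□□
□□□■□□□□□
□□□■□■□□□
□□□□■□■□□
□□□□□□v□□
t=22: □□□□□□□□□
□□□□□□□□□
□□□□■■□□□
□□□■□□□□□
□□□■□■□□□
□□□□■□■□□
□□□□□<■□□
t=23: □□□□□□□□□
□□□□□□□□□
□□□□■■□□□
□□□■□□□□□
□□□■□■□□□
□□□□■^■□□
□□□□□■■□□
t=24: □□□□□□□□□
□□□□□□□□□
□□□□■■□□□
□□□■□□□□□
□□□■□■□□□
□□□□■■>□□
□□□□□■■□□
t=25: □□□□□□□□□
□□□□□□□□□
□□□□■■□□□
□□□■□□□□□
□□□■□■^□□
□□□□■■□□□
□□□□□■■□□
t=26: □□□□□□□□□
□□□□□□□□□
□□□□■■□□□
□□□■□□□□□
□□□■□■■>□
□□□□■■□□□
□□□□□■■□□
t=27: □□□□□□□□□
□□□□□□□□□
□□□□■■□□□
□□□■□□□□□
□□□■□■■■□
□□□□■■□v□
□□□□□■■□□
t=28: □□□□□□□□□
□□□□□□□□□
□□□□■■□□□
□□□■□□□□□
□□□■□■■■□
□□□□■■<■□
□□□□□■■□□
t=29: □□□□□□□□□
□□□□□□□□□
□□□□■■□□□
□□□■□□□□□
□□□■□■^■□
□□□□■■■■□
□□□□□■■□□
t=30: □□□□□□□□□
□□□□□□□□□
□□□□■■□□□
□□□■□□□□□
□□□■□<□■□
□□□□■■■■□
□□□□□■■□□
t=31: □□□□□□□□□
□□□□□□□□□
□□□□■■□□□
□□□■□□□□□
□□□■□□□■□
□□□□■v■■□
□□□□□■■□□
t=32: □□□□□□□□□
□□□□□□□□□
□□□□■■□□□
□□□■□□□□□
□□□■□□□■□
□□□□■□>■□
□□□□□■■□□
t=33: □□□□□□□□□
□□□□□□□□□
□□□□■■□□□
□□□■□□□□□
□□□■□□^■□
□□□□■□□■□
□□□□□■■□□
t=34: □□□□□□□□□
□□□□□□□□□
□□□□■■□□□
□□□■□□□□□
□□□■□□■>□
□□□□■□□■□
□□□□□■■□□
t=35: □□□□□□□□□
□□□□□□□□□
□□□□■■□□□
□□□■□□□^□
□□□■□□■□□
□□□□■□□■□
□□□□□■■□□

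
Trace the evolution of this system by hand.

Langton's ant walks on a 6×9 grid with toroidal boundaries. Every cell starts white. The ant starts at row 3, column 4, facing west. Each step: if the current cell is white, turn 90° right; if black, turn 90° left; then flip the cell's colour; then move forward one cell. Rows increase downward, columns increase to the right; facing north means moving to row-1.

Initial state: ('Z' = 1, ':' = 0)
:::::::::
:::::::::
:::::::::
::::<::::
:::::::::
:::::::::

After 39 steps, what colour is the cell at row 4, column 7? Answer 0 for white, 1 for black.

k=0  :::::::::
:::::::::
:::::::::
::::<::::
:::::::::
:::::::::
k=1  :::::::::
:::::::::
::::^::::
::::Z::::
:::::::::
:::::::::
k=2  :::::::::
:::::::::
::::Z>:::
::::Z::::
:::::::::
:::::::::
k=3  :::::::::
:::::::::
::::ZZ:::
::::Zv:::
:::::::::
:::::::::
k=4  :::::::::
:::::::::
::::ZZ:::
::::<Z:::
:::::::::
:::::::::
k=5  :::::::::
:::::::::
::::ZZ:::
:::::Z:::
::::v::::
:::::::::
k=6  :::::::::
:::::::::
::::ZZ:::
:::::Z:::
:::<Z::::
:::::::::
k=7  :::::::::
:::::::::
::::ZZ:::
:::^:Z:::
:::ZZ::::
:::::::::
k=8  :::::::::
:::::::::
::::ZZ:::
:::Z>Z:::
:::ZZ::::
:::::::::
k=9  :::::::::
:::::::::
::::ZZ:::
:::ZZZ:::
:::Zv::::
:::::::::
k=10  :::::::::
:::::::::
::::ZZ:::
:::ZZZ:::
:::Z:>:::
:::::::::
k=11  :::::::::
:::::::::
::::ZZ:::
:::ZZZ:::
:::Z:Z:::
:::::v:::
k=12  :::::::::
:::::::::
::::ZZ:::
:::ZZZ:::
:::Z:Z:::
::::<Z:::
k=13  :::::::::
:::::::::
::::ZZ:::
:::ZZZ:::
:::Z^Z:::
::::ZZ:::
k=14  :::::::::
:::::::::
::::ZZ:::
:::ZZZ:::
:::ZZ>:::
::::ZZ:::
k=15  :::::::::
:::::::::
::::ZZ:::
:::ZZ^:::
:::ZZ::::
::::ZZ:::
k=16  :::::::::
:::::::::
::::ZZ:::
:::Z<::::
:::ZZ::::
::::ZZ:::
k=17  :::::::::
:::::::::
::::ZZ:::
:::Z:::::
:::Zv::::
::::ZZ:::
k=18  :::::::::
:::::::::
::::ZZ:::
:::Z:::::
:::Z:>:::
::::ZZ:::
k=19  :::::::::
:::::::::
::::ZZ:::
:::Z:::::
:::Z:Z:::
::::Zv:::
k=20  :::::::::
:::::::::
::::ZZ:::
:::Z:::::
:::Z:Z:::
::::Z:>::
k=21  ::::::v::
:::::::::
::::ZZ:::
:::Z:::::
:::Z:Z:::
::::Z:Z::
k=22  :::::<Z::
:::::::::
::::ZZ:::
:::Z:::::
:::Z:Z:::
::::Z:Z::
k=23  :::::ZZ::
:::::::::
::::ZZ:::
:::Z:::::
:::Z:Z:::
::::Z^Z::
k=24  :::::ZZ::
:::::::::
::::ZZ:::
:::Z:::::
:::Z:Z:::
::::ZZ>::
k=25  :::::ZZ::
:::::::::
::::ZZ:::
:::Z:::::
:::Z:Z^::
::::ZZ:::
k=26  :::::ZZ::
:::::::::
::::ZZ:::
:::Z:::::
:::Z:ZZ>:
::::ZZ:::
k=27  :::::ZZ::
:::::::::
::::ZZ:::
:::Z:::::
:::Z:ZZZ:
::::ZZ:v:
k=28  :::::ZZ::
:::::::::
::::ZZ:::
:::Z:::::
:::Z:ZZZ:
::::ZZ<Z:
k=29  :::::ZZ::
:::::::::
::::ZZ:::
:::Z:::::
:::Z:Z^Z:
::::ZZZZ:
k=30  :::::ZZ::
:::::::::
::::ZZ:::
:::Z:::::
:::Z:<:Z:
::::ZZZZ:
k=31  :::::ZZ::
:::::::::
::::ZZ:::
:::Z:::::
:::Z:::Z:
::::ZvZZ:
k=32  :::::ZZ::
:::::::::
::::ZZ:::
:::Z:::::
:::Z:::Z:
::::Z:>Z:
k=33  :::::ZZ::
:::::::::
::::ZZ:::
:::Z:::::
:::Z::^Z:
::::Z::Z:
k=34  :::::ZZ::
:::::::::
::::ZZ:::
:::Z:::::
:::Z::Z>:
::::Z::Z:
k=35  :::::ZZ::
:::::::::
::::ZZ:::
:::Z:::^:
:::Z::Z::
::::Z::Z:
k=36  :::::ZZ::
:::::::::
::::ZZ:::
:::Z:::Z>
:::Z::Z::
::::Z::Z:
k=37  :::::ZZ::
:::::::::
::::ZZ:::
:::Z:::ZZ
:::Z::Z:v
::::Z::Z:
k=38  :::::ZZ::
:::::::::
::::ZZ:::
:::Z:::ZZ
:::Z::Z<Z
::::Z::Z:
k=39  :::::ZZ::
:::::::::
::::ZZ:::
:::Z:::^Z
:::Z::ZZZ
::::Z::Z:

1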